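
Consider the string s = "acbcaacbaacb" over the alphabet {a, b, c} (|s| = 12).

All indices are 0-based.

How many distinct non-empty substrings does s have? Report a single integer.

60

rank→(start, suffix):
  0 → (8, 'aacb')
  1 → (4, 'aacbaacb')
  2 → (9, 'acb')
  3 → (5, 'acbaacb')
  4 → (0, 'acbcaacbaacb')
  5 → (11, 'b')
  6 → (7, 'baacb')
  7 → (2, 'bcaacbaacb')
  8 → (3, 'caacbaacb')
  9 → (10, 'cb')
  10 → (6, 'cbaacb')
  11 → (1, 'cbcaacbaacb')

SA = [8, 4, 9, 5, 0, 11, 7, 2, 3, 10, 6, 1]
[i] adj suffixes → lcp
  [1] 8/4 → 4 ('aacb')
  [2] 4/9 → 1 ('a')
  [3] 9/5 → 3 ('acb')
  [4] 5/0 → 3 ('acb')
  [5] 0/11 → 0 ('')
  [6] 11/7 → 1 ('b')
  [7] 7/2 → 1 ('b')
  [8] 2/3 → 0 ('')
  [9] 3/10 → 1 ('c')
  [10] 10/6 → 2 ('cb')
  [11] 6/1 → 2 ('cb')

n(n+1)/2 = 12·13/2 = 78
Σ LCP = 0 + 4 + 1 + 3 + 3 + 0 + 1 + 1 + 0 + 1 + 2 + 2 = 18
distinct = 78 − 18 = 60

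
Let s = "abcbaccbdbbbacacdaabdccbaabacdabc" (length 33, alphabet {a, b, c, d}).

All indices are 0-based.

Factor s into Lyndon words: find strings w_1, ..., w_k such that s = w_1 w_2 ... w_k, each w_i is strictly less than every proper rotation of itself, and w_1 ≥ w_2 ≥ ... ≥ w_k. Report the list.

emit factor 1: 'abcbaccbdbbbacacd' (i=0, period=17)
emit factor 2: 'aabdccb' (i=17, period=7)
emit factor 3: 'aabacdabc' (i=24, period=9)

["abcbaccbdbbbacacd", "aabdccb", "aabacdabc"]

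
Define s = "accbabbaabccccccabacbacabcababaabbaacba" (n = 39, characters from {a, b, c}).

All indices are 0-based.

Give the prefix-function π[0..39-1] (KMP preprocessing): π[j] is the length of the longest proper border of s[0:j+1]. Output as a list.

π[0] = 0
j=1 s[j]='c': π[1]=0 (border '')
j=2 s[j]='c': π[2]=0 (border '')
j=3 s[j]='b': π[3]=0 (border '')
j=4 s[j]='a': π[4]=1 (border 'a')
j=5 s[j]='b': k: 1→0; π[5]=0 (border '')
j=6 s[j]='b': π[6]=0 (border '')
j=7 s[j]='a': π[7]=1 (border 'a')
j=8 s[j]='a': k: 1→0; π[8]=1 (border 'a')
j=9 s[j]='b': k: 1→0; π[9]=0 (border '')
j=10 s[j]='c': π[10]=0 (border '')
j=11 s[j]='c': π[11]=0 (border '')
j=12 s[j]='c': π[12]=0 (border '')
j=13 s[j]='c': π[13]=0 (border '')
j=14 s[j]='c': π[14]=0 (border '')
j=15 s[j]='c': π[15]=0 (border '')
j=16 s[j]='a': π[16]=1 (border 'a')
j=17 s[j]='b': k: 1→0; π[17]=0 (border '')
j=18 s[j]='a': π[18]=1 (border 'a')
j=19 s[j]='c': π[19]=2 (border 'ac')
j=20 s[j]='b': k: 2→0; π[20]=0 (border '')
j=21 s[j]='a': π[21]=1 (border 'a')
j=22 s[j]='c': π[22]=2 (border 'ac')
j=23 s[j]='a': k: 2→0; π[23]=1 (border 'a')
j=24 s[j]='b': k: 1→0; π[24]=0 (border '')
j=25 s[j]='c': π[25]=0 (border '')
j=26 s[j]='a': π[26]=1 (border 'a')
j=27 s[j]='b': k: 1→0; π[27]=0 (border '')
j=28 s[j]='a': π[28]=1 (border 'a')
j=29 s[j]='b': k: 1→0; π[29]=0 (border '')
j=30 s[j]='a': π[30]=1 (border 'a')
j=31 s[j]='a': k: 1→0; π[31]=1 (border 'a')
j=32 s[j]='b': k: 1→0; π[32]=0 (border '')
j=33 s[j]='b': π[33]=0 (border '')
j=34 s[j]='a': π[34]=1 (border 'a')
j=35 s[j]='a': k: 1→0; π[35]=1 (border 'a')
j=36 s[j]='c': π[36]=2 (border 'ac')
j=37 s[j]='b': k: 2→0; π[37]=0 (border '')
j=38 s[j]='a': π[38]=1 (border 'a')

[0, 0, 0, 0, 1, 0, 0, 1, 1, 0, 0, 0, 0, 0, 0, 0, 1, 0, 1, 2, 0, 1, 2, 1, 0, 0, 1, 0, 1, 0, 1, 1, 0, 0, 1, 1, 2, 0, 1]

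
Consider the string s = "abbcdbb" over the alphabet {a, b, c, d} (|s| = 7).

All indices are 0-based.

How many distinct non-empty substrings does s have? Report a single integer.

sorted suffixes:
  #0 SA[0]=0  'abbcdbb'
  #1 SA[1]=6  'b'
  #2 SA[2]=5  'bb'
  #3 SA[3]=1  'bbcdbb'
  #4 SA[4]=2  'bcdbb'
  #5 SA[5]=3  'cdbb'
  #6 SA[6]=4  'dbb'

SA = [0, 6, 5, 1, 2, 3, 4]
rank  pair      lcp
   1  s[0:],s[6:]  0  ''
   2  s[6:],s[5:]  1  'b'
   3  s[5:],s[1:]  2  'bb'
   4  s[1:],s[2:]  1  'b'
   5  s[2:],s[3:]  0  ''
   6  s[3:],s[4:]  0  ''

n(n+1)/2 = 7·8/2 = 28
Σ LCP = 0 + 0 + 1 + 2 + 1 + 0 + 0 = 4
distinct = 28 − 4 = 24

24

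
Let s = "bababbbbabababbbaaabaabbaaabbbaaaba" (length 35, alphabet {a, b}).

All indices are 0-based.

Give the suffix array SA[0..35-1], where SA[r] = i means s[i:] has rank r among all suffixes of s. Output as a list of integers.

rank→(start, suffix):
  0 → (34, 'a')
  1 → (30, 'aaaba')
  2 → (16, 'aaabaabbaaabbbaaaba')
  3 → (24, 'aaabbbaaaba')
  4 → (31, 'aaba')
  5 → (17, 'aabaabbaaabbbaaaba')
  6 → (20, 'aabbaaabbbaaaba')
  7 → (25, 'aabbbaaaba')
  8 → (32, 'aba')
  9 → (18, 'abaabbaaabbbaaaba')
  10 → (8, 'abababbbaaabaabbaaabbbaaaba')
  11 → (10, 'ababbbaaabaabbaaabbbaaaba')
  12 → (1, 'ababbbbabababbbaaabaabbaaabbbaaaba')
  13 → (21, 'abbaaabbbaaaba')
  14 → (26, 'abbbaaaba')
  15 → (12, 'abbbaaabaabbaaabbbaaaba')
  16 → (3, 'abbbbabababbbaaabaabbaaabbbaaaba')
  17 → (33, 'ba')
  18 → (29, 'baaaba')
  19 → (15, 'baaabaabbaaabbbaaaba')
  20 → (23, 'baaabbbaaaba')
  21 → (19, 'baabbaaabbbaaaba')
  22 → (7, 'babababbbaaabaabbaaabbbaaaba')
  23 → (9, 'bababbbaaabaabbaaabbbaaaba')
  24 → (0, 'bababbbbabababbbaaabaabbaaabbbaaaba')
  25 → (11, 'babbbaaabaabbaaabbbaaaba')
  26 → (2, 'babbbbabababbbaaabaabbaaabbbaaaba')
  27 → (28, 'bbaaaba')
  28 → (14, 'bbaaabaabbaaabbbaaaba')
  29 → (22, 'bbaaabbbaaaba')
  30 → (6, 'bbabababbbaaabaabbaaabbbaaaba')
  31 → (27, 'bbbaaaba')
  32 → (13, 'bbbaaabaabbaaabbbaaaba')
  33 → (5, 'bbbabababbbaaabaabbaaabbbaaaba')
  34 → (4, 'bbbbabababbbaaabaabbaaabbbaaaba')

[34, 30, 16, 24, 31, 17, 20, 25, 32, 18, 8, 10, 1, 21, 26, 12, 3, 33, 29, 15, 23, 19, 7, 9, 0, 11, 2, 28, 14, 22, 6, 27, 13, 5, 4]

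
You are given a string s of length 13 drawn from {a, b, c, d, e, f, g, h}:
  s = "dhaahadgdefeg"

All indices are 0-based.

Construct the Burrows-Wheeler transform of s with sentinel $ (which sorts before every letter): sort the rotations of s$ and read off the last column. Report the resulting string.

rank  rotation        last
    0  $dhaahadgdefeg  g
    1  aahadgdefeg$dh  h
    2  adgdefeg$dhaah  h
    3  ahadgdefeg$dha  a
    4  defeg$dhaahadg  g
    5  dgdefeg$dhaaha  a
    6  dhaahadgdefeg$  $
    7  efeg$dhaahadgd  d
    8  eg$dhaahadgdef  f
    9  feg$dhaahadgde  e
   10  g$dhaahadgdefe  e
   11  gdefeg$dhaahad  d
   12  haahadgdefeg$d  d
   13  hadgdefeg$dhaa  a

ghhaga$dfeedda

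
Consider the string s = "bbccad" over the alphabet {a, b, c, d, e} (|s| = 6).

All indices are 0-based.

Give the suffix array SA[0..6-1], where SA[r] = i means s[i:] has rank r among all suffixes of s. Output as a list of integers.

[4, 0, 1, 3, 2, 5]

sorted suffixes:
  #0 SA[0]=4  'ad'
  #1 SA[1]=0  'bbccad'
  #2 SA[2]=1  'bccad'
  #3 SA[3]=3  'cad'
  #4 SA[4]=2  'ccad'
  #5 SA[5]=5  'd'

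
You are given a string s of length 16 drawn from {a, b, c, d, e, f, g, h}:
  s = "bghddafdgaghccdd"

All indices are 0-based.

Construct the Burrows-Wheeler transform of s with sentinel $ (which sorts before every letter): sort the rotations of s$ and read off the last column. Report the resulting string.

ddg$hcddchfadabgg

rank  rotation           last
    0  $bghddafdgaghccdd  d
    1  afdgaghccdd$bghdd  d
    2  aghccdd$bghddafdg  g
    3  bghddafdgaghccdd$  $
    4  ccdd$bghddafdgagh  h
    5  cdd$bghddafdgaghc  c
    6  d$bghddafdgaghccd  d
    7  dafdgaghccdd$bghd  d
    8  dd$bghddafdgaghcc  c
    9  ddafdgaghccdd$bgh  h
   10  dgaghccdd$bghddaf  f
   11  fdgaghccdd$bghdda  a
   12  gaghccdd$bghddafd  d
   13  ghccdd$bghddafdga  a
   14  ghddafdgaghccdd$b  b
   15  hccdd$bghddafdgag  g
   16  hddafdgaghccdd$bg  g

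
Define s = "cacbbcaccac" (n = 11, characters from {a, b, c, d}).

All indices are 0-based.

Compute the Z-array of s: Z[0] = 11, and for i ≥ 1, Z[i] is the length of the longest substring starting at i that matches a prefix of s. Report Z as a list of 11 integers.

[11, 0, 1, 0, 0, 3, 0, 1, 3, 0, 1]

Z[0]=11
i=1: i≥r, start 0; Z[1]=0
i=2: i≥r, start 0; Z[2]=1 scan→box=[2,3)
i=3: i≥r, start 0; Z[3]=0
i=4: i≥r, start 0; Z[4]=0
i=5: i≥r, start 0; Z[5]=3 scan→box=[5,8)
i=6: min(r-i=2, Z[1]=0)=0; Z[6]=0
i=7: min(r-i=1, Z[2]=1)=1; Z[7]=1
i=8: i≥r, start 0; Z[8]=3 scan→box=[8,11)
i=9: min(r-i=2, Z[1]=0)=0; Z[9]=0
i=10: min(r-i=1, Z[2]=1)=1; Z[10]=1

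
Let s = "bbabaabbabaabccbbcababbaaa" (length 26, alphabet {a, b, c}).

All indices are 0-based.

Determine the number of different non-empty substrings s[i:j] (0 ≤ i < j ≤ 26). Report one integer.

290

rank | idx | suffix
   0 |  25 | a
   1 |  24 | aa
   2 |  23 | aaa
   3 |   4 | aabbabaabccbbcababbaaa
   4 |  10 | aabccbbcababbaaa
   5 |   2 | abaabbabaabccbbcababbaaa
   6 |   8 | abaabccbbcababbaaa
   7 |  18 | ababbaaa
   8 |  20 | abbaaa
   9 |   5 | abbabaabccbbcababbaaa
  10 |  11 | abccbbcababbaaa
  11 |  22 | baaa
  12 |   3 | baabbabaabccbbcababbaaa
  13 |   9 | baabccbbcababbaaa
  14 |   1 | babaabbabaabccbbcababbaaa
  15 |   7 | babaabccbbcababbaaa
  16 |  19 | babbaaa
  17 |  21 | bbaaa
  18 |   0 | bbabaabbabaabccbbcababbaaa
  19 |   6 | bbabaabccbbcababbaaa
  20 |  15 | bbcababbaaa
  21 |  16 | bcababbaaa
  22 |  12 | bccbbcababbaaa
  23 |  17 | cababbaaa
  24 |  14 | cbbcababbaaa
  25 |  13 | ccbbcababbaaa

SA = [25, 24, 23, 4, 10, 2, 8, 18, 20, 5, 11, 22, 3, 9, 1, 7, 19, 21, 0, 6, 15, 16, 12, 17, 14, 13]
[i] adj suffixes → lcp
  [1] 25/24 → 1 ('a')
  [2] 24/23 → 2 ('aa')
  [3] 23/4 → 2 ('aa')
  [4] 4/10 → 3 ('aab')
  [5] 10/2 → 1 ('a')
  [6] 2/8 → 5 ('abaab')
  [7] 8/18 → 3 ('aba')
  [8] 18/20 → 2 ('ab')
  [9] 20/5 → 4 ('abba')
  [10] 5/11 → 2 ('ab')
  [11] 11/22 → 0 ('')
  [12] 22/3 → 3 ('baa')
  [13] 3/9 → 4 ('baab')
  [14] 9/1 → 2 ('ba')
  [15] 1/7 → 6 ('babaab')
  [16] 7/19 → 3 ('bab')
  [17] 19/21 → 1 ('b')
  [18] 21/0 → 3 ('bba')
  [19] 0/6 → 7 ('bbabaab')
  [20] 6/15 → 2 ('bb')
  [21] 15/16 → 1 ('b')
  [22] 16/12 → 2 ('bc')
  [23] 12/17 → 0 ('')
  [24] 17/14 → 1 ('c')
  [25] 14/13 → 1 ('c')

n(n+1)/2 = 26·27/2 = 351
Σ LCP = 0 + 1 + 2 + 2 + 3 + 1 + 5 + 3 + 2 + 4 + 2 + 0 + 3 + 4 + 2 + 6 + 3 + 1 + 3 + 7 + 2 + 1 + 2 + 0 + 1 + 1 = 61
distinct = 351 − 61 = 290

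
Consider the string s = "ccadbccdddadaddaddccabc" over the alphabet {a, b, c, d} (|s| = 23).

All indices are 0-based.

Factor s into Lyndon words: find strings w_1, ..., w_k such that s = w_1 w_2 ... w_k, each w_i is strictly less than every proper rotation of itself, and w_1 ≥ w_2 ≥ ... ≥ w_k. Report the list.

["c", "c", "adbccddd", "adaddaddcc", "abc"]

emit factor 1: 'c' (i=0, period=1)
emit factor 2: 'c' (i=1, period=1)
emit factor 3: 'adbccddd' (i=2, period=8)
emit factor 4: 'adaddaddcc' (i=10, period=10)
emit factor 5: 'abc' (i=20, period=3)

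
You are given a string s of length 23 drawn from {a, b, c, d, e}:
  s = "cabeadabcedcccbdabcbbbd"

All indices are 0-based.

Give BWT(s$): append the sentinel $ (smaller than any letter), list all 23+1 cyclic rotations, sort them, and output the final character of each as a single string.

dddcecbaabca$bccdbbbaebc

rank  rotation                  last
    0  $cabeadabcedcccbdabcbbbd  d
    1  abcbbbd$cabeadabcedcccbd  d
    2  abcedcccbdabcbbbd$cabead  d
    3  abeadabcedcccbdabcbbbd$c  c
    4  adabcedcccbdabcbbbd$cabe  e
    5  bbbd$cabeadabcedcccbdabc  c
    6  bbd$cabeadabcedcccbdabcb  b
    7  bcbbbd$cabeadabcedcccbda  a
    8  bcedcccbdabcbbbd$cabeada  a
    9  bd$cabeadabcedcccbdabcbb  b
   10  bdabcbbbd$cabeadabcedccc  c
   11  beadabcedcccbdabcbbbd$ca  a
   12  cabeadabcedcccbdabcbbbd$  $
   13  cbbbd$cabeadabcedcccbdab  b
   14  cbdabcbbbd$cabeadabcedcc  c
   15  ccbdabcbbbd$cabeadabcedc  c
   16  cccbdabcbbbd$cabeadabced  d
   17  cedcccbdabcbbbd$cabeadab  b
   18  d$cabeadabcedcccbdabcbbb  b
   19  dabcbbbd$cabeadabcedcccb  b
   20  dabcedcccbdabcbbbd$cabea  a
   21  dcccbdabcbbbd$cabeadabce  e
   22  eadabcedcccbdabcbbbd$cab  b
   23  edcccbdabcbbbd$cabeadabc  c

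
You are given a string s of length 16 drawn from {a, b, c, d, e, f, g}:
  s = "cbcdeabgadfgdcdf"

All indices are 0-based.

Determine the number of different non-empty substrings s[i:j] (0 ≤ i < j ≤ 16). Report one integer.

125

rank→(start, suffix):
  0 → (5, 'abgadfgdcdf')
  1 → (8, 'adfgdcdf')
  2 → (1, 'bcdeabgadfgdcdf')
  3 → (6, 'bgadfgdcdf')
  4 → (0, 'cbcdeabgadfgdcdf')
  5 → (2, 'cdeabgadfgdcdf')
  6 → (13, 'cdf')
  7 → (12, 'dcdf')
  8 → (3, 'deabgadfgdcdf')
  9 → (14, 'df')
  10 → (9, 'dfgdcdf')
  11 → (4, 'eabgadfgdcdf')
  12 → (15, 'f')
  13 → (10, 'fgdcdf')
  14 → (7, 'gadfgdcdf')
  15 → (11, 'gdcdf')

SA = [5, 8, 1, 6, 0, 2, 13, 12, 3, 14, 9, 4, 15, 10, 7, 11]
rank  pair      lcp
   1  s[5:],s[8:]  1  'a'
   2  s[8:],s[1:]  0  ''
   3  s[1:],s[6:]  1  'b'
   4  s[6:],s[0:]  0  ''
   5  s[0:],s[2:]  1  'c'
   6  s[2:],s[13:]  2  'cd'
   7  s[13:],s[12:]  0  ''
   8  s[12:],s[3:]  1  'd'
   9  s[3:],s[14:]  1  'd'
  10  s[14:],s[9:]  2  'df'
  11  s[9:],s[4:]  0  ''
  12  s[4:],s[15:]  0  ''
  13  s[15:],s[10:]  1  'f'
  14  s[10:],s[7:]  0  ''
  15  s[7:],s[11:]  1  'g'

n(n+1)/2 = 16·17/2 = 136
Σ LCP = 0 + 1 + 0 + 1 + 0 + 1 + 2 + 0 + 1 + 1 + 2 + 0 + 0 + 1 + 0 + 1 = 11
distinct = 136 − 11 = 125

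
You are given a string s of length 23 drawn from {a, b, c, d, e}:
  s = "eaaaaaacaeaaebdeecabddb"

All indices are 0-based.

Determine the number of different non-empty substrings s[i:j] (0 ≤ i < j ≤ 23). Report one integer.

rank→(start, suffix):
  0 → (1, 'aaaaaacaeaaebdeecabddb')
  1 → (2, 'aaaaacaeaaebdeecabddb')
  2 → (3, 'aaaacaeaaebdeecabddb')
  3 → (4, 'aaacaeaaebdeecabddb')
  4 → (5, 'aacaeaaebdeecabddb')
  5 → (10, 'aaebdeecabddb')
  6 → (18, 'abddb')
  7 → (6, 'acaeaaebdeecabddb')
  8 → (8, 'aeaaebdeecabddb')
  9 → (11, 'aebdeecabddb')
  10 → (22, 'b')
  11 → (19, 'bddb')
  12 → (13, 'bdeecabddb')
  13 → (17, 'cabddb')
  14 → (7, 'caeaaebdeecabddb')
  15 → (21, 'db')
  16 → (20, 'ddb')
  17 → (14, 'deecabddb')
  18 → (0, 'eaaaaaacaeaaebdeecabddb')
  19 → (9, 'eaaebdeecabddb')
  20 → (12, 'ebdeecabddb')
  21 → (16, 'ecabddb')
  22 → (15, 'eecabddb')

SA = [1, 2, 3, 4, 5, 10, 18, 6, 8, 11, 22, 19, 13, 17, 7, 21, 20, 14, 0, 9, 12, 16, 15]
[i] adj suffixes → lcp
  [1] 1/2 → 5 ('aaaaa')
  [2] 2/3 → 4 ('aaaa')
  [3] 3/4 → 3 ('aaa')
  [4] 4/5 → 2 ('aa')
  [5] 5/10 → 2 ('aa')
  [6] 10/18 → 1 ('a')
  [7] 18/6 → 1 ('a')
  [8] 6/8 → 1 ('a')
  [9] 8/11 → 2 ('ae')
  [10] 11/22 → 0 ('')
  [11] 22/19 → 1 ('b')
  [12] 19/13 → 2 ('bd')
  [13] 13/17 → 0 ('')
  [14] 17/7 → 2 ('ca')
  [15] 7/21 → 0 ('')
  [16] 21/20 → 1 ('d')
  [17] 20/14 → 1 ('d')
  [18] 14/0 → 0 ('')
  [19] 0/9 → 3 ('eaa')
  [20] 9/12 → 1 ('e')
  [21] 12/16 → 1 ('e')
  [22] 16/15 → 1 ('e')

n(n+1)/2 = 23·24/2 = 276
Σ LCP = 0 + 5 + 4 + 3 + 2 + 2 + 1 + 1 + 1 + 2 + 0 + 1 + 2 + 0 + 2 + 0 + 1 + 1 + 0 + 3 + 1 + 1 + 1 = 34
distinct = 276 − 34 = 242

242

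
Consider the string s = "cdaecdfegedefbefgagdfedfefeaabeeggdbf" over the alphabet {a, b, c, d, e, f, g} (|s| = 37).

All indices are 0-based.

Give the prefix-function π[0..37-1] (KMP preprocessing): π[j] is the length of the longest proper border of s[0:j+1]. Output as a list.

π[0] = 0
j=1 s[j]='d': π[1]=0 (border '')
j=2 s[j]='a': π[2]=0 (border '')
j=3 s[j]='e': π[3]=0 (border '')
j=4 s[j]='c': π[4]=1 (border 'c')
j=5 s[j]='d': π[5]=2 (border 'cd')
j=6 s[j]='f': k: 2→0; π[6]=0 (border '')
j=7 s[j]='e': π[7]=0 (border '')
j=8 s[j]='g': π[8]=0 (border '')
j=9 s[j]='e': π[9]=0 (border '')
j=10 s[j]='d': π[10]=0 (border '')
j=11 s[j]='e': π[11]=0 (border '')
j=12 s[j]='f': π[12]=0 (border '')
j=13 s[j]='b': π[13]=0 (border '')
j=14 s[j]='e': π[14]=0 (border '')
j=15 s[j]='f': π[15]=0 (border '')
j=16 s[j]='g': π[16]=0 (border '')
j=17 s[j]='a': π[17]=0 (border '')
j=18 s[j]='g': π[18]=0 (border '')
j=19 s[j]='d': π[19]=0 (border '')
j=20 s[j]='f': π[20]=0 (border '')
j=21 s[j]='e': π[21]=0 (border '')
j=22 s[j]='d': π[22]=0 (border '')
j=23 s[j]='f': π[23]=0 (border '')
j=24 s[j]='e': π[24]=0 (border '')
j=25 s[j]='f': π[25]=0 (border '')
j=26 s[j]='e': π[26]=0 (border '')
j=27 s[j]='a': π[27]=0 (border '')
j=28 s[j]='a': π[28]=0 (border '')
j=29 s[j]='b': π[29]=0 (border '')
j=30 s[j]='e': π[30]=0 (border '')
j=31 s[j]='e': π[31]=0 (border '')
j=32 s[j]='g': π[32]=0 (border '')
j=33 s[j]='g': π[33]=0 (border '')
j=34 s[j]='d': π[34]=0 (border '')
j=35 s[j]='b': π[35]=0 (border '')
j=36 s[j]='f': π[36]=0 (border '')

[0, 0, 0, 0, 1, 2, 0, 0, 0, 0, 0, 0, 0, 0, 0, 0, 0, 0, 0, 0, 0, 0, 0, 0, 0, 0, 0, 0, 0, 0, 0, 0, 0, 0, 0, 0, 0]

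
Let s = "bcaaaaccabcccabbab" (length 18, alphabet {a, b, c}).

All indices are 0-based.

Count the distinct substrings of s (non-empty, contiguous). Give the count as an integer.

143

rank | idx | suffix
   0 |   2 | aaaaccabcccabbab
   1 |   3 | aaaccabcccabbab
   2 |   4 | aaccabcccabbab
   3 |  16 | ab
   4 |  13 | abbab
   5 |   8 | abcccabbab
   6 |   5 | accabcccabbab
   7 |  17 | b
   8 |  15 | bab
   9 |  14 | bbab
  10 |   0 | bcaaaaccabcccabbab
  11 |   9 | bcccabbab
  12 |   1 | caaaaccabcccabbab
  13 |  12 | cabbab
  14 |   7 | cabcccabbab
  15 |  11 | ccabbab
  16 |   6 | ccabcccabbab
  17 |  10 | cccabbab

SA = [2, 3, 4, 16, 13, 8, 5, 17, 15, 14, 0, 9, 1, 12, 7, 11, 6, 10]
i: (SA[i-1],SA[i]) lcp shared
  1: (2,3) 3 'aaa'
  2: (3,4) 2 'aa'
  3: (4,16) 1 'a'
  4: (16,13) 2 'ab'
  5: (13,8) 2 'ab'
  6: (8,5) 1 'a'
  7: (5,17) 0 ''
  8: (17,15) 1 'b'
  9: (15,14) 1 'b'
  10: (14,0) 1 'b'
  11: (0,9) 2 'bc'
  12: (9,1) 0 ''
  13: (1,12) 2 'ca'
  14: (12,7) 3 'cab'
  15: (7,11) 1 'c'
  16: (11,6) 4 'ccab'
  17: (6,10) 2 'cc'

n(n+1)/2 = 18·19/2 = 171
Σ LCP = 0 + 3 + 2 + 1 + 2 + 2 + 1 + 0 + 1 + 1 + 1 + 2 + 0 + 2 + 3 + 1 + 4 + 2 = 28
distinct = 171 − 28 = 143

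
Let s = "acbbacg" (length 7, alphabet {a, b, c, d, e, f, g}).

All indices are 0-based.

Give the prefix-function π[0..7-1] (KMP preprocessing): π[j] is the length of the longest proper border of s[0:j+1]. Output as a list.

π[0] = 0
j=1 s[j]='c': π[1]=0 (border '')
j=2 s[j]='b': π[2]=0 (border '')
j=3 s[j]='b': π[3]=0 (border '')
j=4 s[j]='a': π[4]=1 (border 'a')
j=5 s[j]='c': π[5]=2 (border 'ac')
j=6 s[j]='g': k: 2→0; π[6]=0 (border '')

[0, 0, 0, 0, 1, 2, 0]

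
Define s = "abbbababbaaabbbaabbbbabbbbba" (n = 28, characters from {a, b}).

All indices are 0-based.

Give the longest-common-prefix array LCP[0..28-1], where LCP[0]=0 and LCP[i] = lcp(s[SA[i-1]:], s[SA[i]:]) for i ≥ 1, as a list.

[0, 1, 2, 5, 1, 2, 3, 5, 4, 5, 0, 2, 3, 2, 3, 4, 1, 3, 4, 3, 4, 2, 4, 4, 5, 3, 5, 4]

rank→(start, suffix):
  0 → (27, 'a')
  1 → (9, 'aaabbbaabbbbabbbbba')
  2 → (10, 'aabbbaabbbbabbbbba')
  3 → (15, 'aabbbbabbbbba')
  4 → (4, 'ababbaaabbbaabbbbabbbbba')
  5 → (6, 'abbaaabbbaabbbbabbbbba')
  6 → (11, 'abbbaabbbbabbbbba')
  7 → (0, 'abbbababbaaabbbaabbbbabbbbba')
  8 → (16, 'abbbbabbbbba')
  9 → (21, 'abbbbba')
  10 → (26, 'ba')
  11 → (8, 'baaabbbaabbbbabbbbba')
  12 → (14, 'baabbbbabbbbba')
  13 → (3, 'bababbaaabbbaabbbbabbbbba')
  14 → (5, 'babbaaabbbaabbbbabbbbba')
  15 → (20, 'babbbbba')
  16 → (25, 'bba')
  17 → (7, 'bbaaabbbaabbbbabbbbba')
  18 → (13, 'bbaabbbbabbbbba')
  19 → (2, 'bbababbaaabbbaabbbbabbbbba')
  20 → (19, 'bbabbbbba')
  21 → (24, 'bbba')
  22 → (12, 'bbbaabbbbabbbbba')
  23 → (1, 'bbbababbaaabbbaabbbbabbbbba')
  24 → (18, 'bbbabbbbba')
  25 → (23, 'bbbba')
  26 → (17, 'bbbbabbbbba')
  27 → (22, 'bbbbba')

SA = [27, 9, 10, 15, 4, 6, 11, 0, 16, 21, 26, 8, 14, 3, 5, 20, 25, 7, 13, 2, 19, 24, 12, 1, 18, 23, 17, 22]
rank  pair      lcp
   1  s[27:],s[9:]  1  'a'
   2  s[9:],s[10:]  2  'aa'
   3  s[10:],s[15:]  5  'aabbb'
   4  s[15:],s[4:]  1  'a'
   5  s[4:],s[6:]  2  'ab'
   6  s[6:],s[11:]  3  'abb'
   7  s[11:],s[0:]  5  'abbba'
   8  s[0:],s[16:]  4  'abbb'
   9  s[16:],s[21:]  5  'abbbb'
  10  s[21:],s[26:]  0  ''
  11  s[26:],s[8:]  2  'ba'
  12  s[8:],s[14:]  3  'baa'
  13  s[14:],s[3:]  2  'ba'
  14  s[3:],s[5:]  3  'bab'
  15  s[5:],s[20:]  4  'babb'
  16  s[20:],s[25:]  1  'b'
  17  s[25:],s[7:]  3  'bba'
  18  s[7:],s[13:]  4  'bbaa'
  19  s[13:],s[2:]  3  'bba'
  20  s[2:],s[19:]  4  'bbab'
  21  s[19:],s[24:]  2  'bb'
  22  s[24:],s[12:]  4  'bbba'
  23  s[12:],s[1:]  4  'bbba'
  24  s[1:],s[18:]  5  'bbbab'
  25  s[18:],s[23:]  3  'bbb'
  26  s[23:],s[17:]  5  'bbbba'
  27  s[17:],s[22:]  4  'bbbb'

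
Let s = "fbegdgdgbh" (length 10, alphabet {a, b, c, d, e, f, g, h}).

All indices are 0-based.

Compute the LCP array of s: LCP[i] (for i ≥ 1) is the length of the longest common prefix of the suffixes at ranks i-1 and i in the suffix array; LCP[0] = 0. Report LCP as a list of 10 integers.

[0, 1, 0, 2, 0, 0, 0, 1, 3, 0]

rank→(start, suffix):
  0 → (1, 'begdgdgbh')
  1 → (8, 'bh')
  2 → (6, 'dgbh')
  3 → (4, 'dgdgbh')
  4 → (2, 'egdgdgbh')
  5 → (0, 'fbegdgdgbh')
  6 → (7, 'gbh')
  7 → (5, 'gdgbh')
  8 → (3, 'gdgdgbh')
  9 → (9, 'h')

SA = [1, 8, 6, 4, 2, 0, 7, 5, 3, 9]
i: (SA[i-1],SA[i]) lcp shared
  1: (1,8) 1 'b'
  2: (8,6) 0 ''
  3: (6,4) 2 'dg'
  4: (4,2) 0 ''
  5: (2,0) 0 ''
  6: (0,7) 0 ''
  7: (7,5) 1 'g'
  8: (5,3) 3 'gdg'
  9: (3,9) 0 ''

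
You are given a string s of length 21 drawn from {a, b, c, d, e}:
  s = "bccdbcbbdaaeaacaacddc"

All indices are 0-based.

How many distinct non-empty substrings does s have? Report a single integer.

sorted suffixes:
  #0 SA[0]=12  'aacaacddc'
  #1 SA[1]=15  'aacddc'
  #2 SA[2]=9  'aaeaacaacddc'
  #3 SA[3]=13  'acaacddc'
  #4 SA[4]=16  'acddc'
  #5 SA[5]=10  'aeaacaacddc'
  #6 SA[6]=6  'bbdaaeaacaacddc'
  #7 SA[7]=4  'bcbbdaaeaacaacddc'
  #8 SA[8]=0  'bccdbcbbdaaeaacaacddc'
  #9 SA[9]=7  'bdaaeaacaacddc'
  #10 SA[10]=20  'c'
  #11 SA[11]=14  'caacddc'
  #12 SA[12]=5  'cbbdaaeaacaacddc'
  #13 SA[13]=1  'ccdbcbbdaaeaacaacddc'
  #14 SA[14]=2  'cdbcbbdaaeaacaacddc'
  #15 SA[15]=17  'cddc'
  #16 SA[16]=8  'daaeaacaacddc'
  #17 SA[17]=3  'dbcbbdaaeaacaacddc'
  #18 SA[18]=19  'dc'
  #19 SA[19]=18  'ddc'
  #20 SA[20]=11  'eaacaacddc'

SA = [12, 15, 9, 13, 16, 10, 6, 4, 0, 7, 20, 14, 5, 1, 2, 17, 8, 3, 19, 18, 11]
[i] adj suffixes → lcp
  [1] 12/15 → 3 ('aac')
  [2] 15/9 → 2 ('aa')
  [3] 9/13 → 1 ('a')
  [4] 13/16 → 2 ('ac')
  [5] 16/10 → 1 ('a')
  [6] 10/6 → 0 ('')
  [7] 6/4 → 1 ('b')
  [8] 4/0 → 2 ('bc')
  [9] 0/7 → 1 ('b')
  [10] 7/20 → 0 ('')
  [11] 20/14 → 1 ('c')
  [12] 14/5 → 1 ('c')
  [13] 5/1 → 1 ('c')
  [14] 1/2 → 1 ('c')
  [15] 2/17 → 2 ('cd')
  [16] 17/8 → 0 ('')
  [17] 8/3 → 1 ('d')
  [18] 3/19 → 1 ('d')
  [19] 19/18 → 1 ('d')
  [20] 18/11 → 0 ('')

n(n+1)/2 = 21·22/2 = 231
Σ LCP = 0 + 3 + 2 + 1 + 2 + 1 + 0 + 1 + 2 + 1 + 0 + 1 + 1 + 1 + 1 + 2 + 0 + 1 + 1 + 1 + 0 = 22
distinct = 231 − 22 = 209

209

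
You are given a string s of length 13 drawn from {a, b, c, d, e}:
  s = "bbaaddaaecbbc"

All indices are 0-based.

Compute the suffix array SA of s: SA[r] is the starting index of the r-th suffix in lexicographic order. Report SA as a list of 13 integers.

[2, 6, 3, 7, 1, 0, 10, 11, 12, 9, 5, 4, 8]

sorted suffixes:
  #0 SA[0]=2  'aaddaaecbbc'
  #1 SA[1]=6  'aaecbbc'
  #2 SA[2]=3  'addaaecbbc'
  #3 SA[3]=7  'aecbbc'
  #4 SA[4]=1  'baaddaaecbbc'
  #5 SA[5]=0  'bbaaddaaecbbc'
  #6 SA[6]=10  'bbc'
  #7 SA[7]=11  'bc'
  #8 SA[8]=12  'c'
  #9 SA[9]=9  'cbbc'
  #10 SA[10]=5  'daaecbbc'
  #11 SA[11]=4  'ddaaecbbc'
  #12 SA[12]=8  'ecbbc'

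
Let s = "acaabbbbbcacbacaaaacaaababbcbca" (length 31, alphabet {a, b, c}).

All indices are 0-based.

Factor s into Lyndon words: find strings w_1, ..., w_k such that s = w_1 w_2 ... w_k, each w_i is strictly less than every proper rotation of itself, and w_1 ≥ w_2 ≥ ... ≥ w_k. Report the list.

["ac", "aabbbbbcacbac", "aaaacaaababbcbc", "a"]

emit factor 1: 'ac' (i=0, period=2)
emit factor 2: 'aabbbbbcacbac' (i=2, period=13)
emit factor 3: 'aaaacaaababbcbc' (i=15, period=15)
emit factor 4: 'a' (i=30, period=1)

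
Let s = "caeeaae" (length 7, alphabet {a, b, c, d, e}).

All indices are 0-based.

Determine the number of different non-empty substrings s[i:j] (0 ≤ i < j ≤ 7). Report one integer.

rank→(start, suffix):
  0 → (4, 'aae')
  1 → (5, 'ae')
  2 → (1, 'aeeaae')
  3 → (0, 'caeeaae')
  4 → (6, 'e')
  5 → (3, 'eaae')
  6 → (2, 'eeaae')

SA = [4, 5, 1, 0, 6, 3, 2]
rank  pair      lcp
   1  s[4:],s[5:]  1  'a'
   2  s[5:],s[1:]  2  'ae'
   3  s[1:],s[0:]  0  ''
   4  s[0:],s[6:]  0  ''
   5  s[6:],s[3:]  1  'e'
   6  s[3:],s[2:]  1  'e'

n(n+1)/2 = 7·8/2 = 28
Σ LCP = 0 + 1 + 2 + 0 + 0 + 1 + 1 = 5
distinct = 28 − 5 = 23

23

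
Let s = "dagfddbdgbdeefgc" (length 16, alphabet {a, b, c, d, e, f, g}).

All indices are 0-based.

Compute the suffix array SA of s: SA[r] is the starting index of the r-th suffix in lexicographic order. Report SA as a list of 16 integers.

rank | idx | suffix
   0 |   1 | agfddbdgbdeefgc
   1 |   9 | bdeefgc
   2 |   6 | bdgbdeefgc
   3 |  15 | c
   4 |   0 | dagfddbdgbdeefgc
   5 |   5 | dbdgbdeefgc
   6 |   4 | ddbdgbdeefgc
   7 |  10 | deefgc
   8 |   7 | dgbdeefgc
   9 |  11 | eefgc
  10 |  12 | efgc
  11 |   3 | fddbdgbdeefgc
  12 |  13 | fgc
  13 |   8 | gbdeefgc
  14 |  14 | gc
  15 |   2 | gfddbdgbdeefgc

[1, 9, 6, 15, 0, 5, 4, 10, 7, 11, 12, 3, 13, 8, 14, 2]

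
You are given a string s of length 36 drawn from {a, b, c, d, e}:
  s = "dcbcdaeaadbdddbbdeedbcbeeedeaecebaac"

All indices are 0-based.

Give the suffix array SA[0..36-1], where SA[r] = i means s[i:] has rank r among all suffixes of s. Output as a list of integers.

[33, 7, 34, 8, 5, 28, 32, 14, 20, 2, 10, 15, 22, 35, 1, 21, 3, 30, 4, 13, 19, 9, 0, 12, 11, 26, 16, 6, 27, 31, 29, 18, 25, 17, 24, 23]

sorted suffixes:
  #0 SA[0]=33  'aac'
  #1 SA[1]=7  'aadbdddbbdeedbcbeeedeaecebaac'
  #2 SA[2]=34  'ac'
  #3 SA[3]=8  'adbdddbbdeedbcbeeedeaecebaac'
  #4 SA[4]=5  'aeaadbdddbbdeedbcbeeedeaecebaac'
  #5 SA[5]=28  'aecebaac'
  #6 SA[6]=32  'baac'
  #7 SA[7]=14  'bbdeedbcbeeedeaecebaac'
  #8 SA[8]=20  'bcbeeedeaecebaac'
  #9 SA[9]=2  'bcdaeaadbdddbbdeedbcbeeedeaecebaac'
  #10 SA[10]=10  'bdddbbdeedbcbeeedeaecebaac'
  #11 SA[11]=15  'bdeedbcbeeedeaecebaac'
  #12 SA[12]=22  'beeedeaecebaac'
  #13 SA[13]=35  'c'
  #14 SA[14]=1  'cbcdaeaadbdddbbdeedbcbeeedeaecebaac'
  #15 SA[15]=21  'cbeeedeaecebaac'
  #16 SA[16]=3  'cdaeaadbdddbbdeedbcbeeedeaecebaac'
  #17 SA[17]=30  'cebaac'
  #18 SA[18]=4  'daeaadbdddbbdeedbcbeeedeaecebaac'
  #19 SA[19]=13  'dbbdeedbcbeeedeaecebaac'
  #20 SA[20]=19  'dbcbeeedeaecebaac'
  #21 SA[21]=9  'dbdddbbdeedbcbeeedeaecebaac'
  #22 SA[22]=0  'dcbcdaeaadbdddbbdeedbcbeeedeaecebaac'
  #23 SA[23]=12  'ddbbdeedbcbeeedeaecebaac'
  #24 SA[24]=11  'dddbbdeedbcbeeedeaecebaac'
  #25 SA[25]=26  'deaecebaac'
  #26 SA[26]=16  'deedbcbeeedeaecebaac'
  #27 SA[27]=6  'eaadbdddbbdeedbcbeeedeaecebaac'
  #28 SA[28]=27  'eaecebaac'
  #29 SA[29]=31  'ebaac'
  #30 SA[30]=29  'ecebaac'
  #31 SA[31]=18  'edbcbeeedeaecebaac'
  #32 SA[32]=25  'edeaecebaac'
  #33 SA[33]=17  'eedbcbeeedeaecebaac'
  #34 SA[34]=24  'eedeaecebaac'
  #35 SA[35]=23  'eeedeaecebaac'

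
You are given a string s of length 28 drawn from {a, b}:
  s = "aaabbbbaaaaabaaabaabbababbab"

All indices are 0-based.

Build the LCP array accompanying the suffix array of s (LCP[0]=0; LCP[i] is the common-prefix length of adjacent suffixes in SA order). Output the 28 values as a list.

rank→(start, suffix):
  0 → (7, 'aaaaabaaabaabbababbab')
  1 → (8, 'aaaabaaabaabbababbab')
  2 → (9, 'aaabaaabaabbababbab')
  3 → (13, 'aaabaabbababbab')
  4 → (0, 'aaabbbbaaaaabaaabaabbababbab')
  5 → (10, 'aabaaabaabbababbab')
  6 → (14, 'aabaabbababbab')
  7 → (17, 'aabbababbab')
  8 → (1, 'aabbbbaaaaabaaabaabbababbab')
  9 → (26, 'ab')
  10 → (11, 'abaaabaabbababbab')
  11 → (15, 'abaabbababbab')
  12 → (21, 'ababbab')
  13 → (23, 'abbab')
  14 → (18, 'abbababbab')
  15 → (2, 'abbbbaaaaabaaabaabbababbab')
  16 → (27, 'b')
  17 → (6, 'baaaaabaaabaabbababbab')
  18 → (12, 'baaabaabbababbab')
  19 → (16, 'baabbababbab')
  20 → (25, 'bab')
  21 → (20, 'bababbab')
  22 → (22, 'babbab')
  23 → (5, 'bbaaaaabaaabaabbababbab')
  24 → (24, 'bbab')
  25 → (19, 'bbababbab')
  26 → (4, 'bbbaaaaabaaabaabbababbab')
  27 → (3, 'bbbbaaaaabaaabaabbababbab')

SA = [7, 8, 9, 13, 0, 10, 14, 17, 1, 26, 11, 15, 21, 23, 18, 2, 27, 6, 12, 16, 25, 20, 22, 5, 24, 19, 4, 3]
i: (SA[i-1],SA[i]) lcp shared
  1: (7,8) 4 'aaaa'
  2: (8,9) 3 'aaa'
  3: (9,13) 6 'aaabaa'
  4: (13,0) 4 'aaab'
  5: (0,10) 2 'aa'
  6: (10,14) 5 'aabaa'
  7: (14,17) 3 'aab'
  8: (17,1) 4 'aabb'
  9: (1,26) 1 'a'
  10: (26,11) 2 'ab'
  11: (11,15) 4 'abaa'
  12: (15,21) 3 'aba'
  13: (21,23) 2 'ab'
  14: (23,18) 5 'abbab'
  15: (18,2) 3 'abb'
  16: (2,27) 0 ''
  17: (27,6) 1 'b'
  18: (6,12) 4 'baaa'
  19: (12,16) 3 'baa'
  20: (16,25) 2 'ba'
  21: (25,20) 3 'bab'
  22: (20,22) 3 'bab'
  23: (22,5) 1 'b'
  24: (5,24) 3 'bba'
  25: (24,19) 4 'bbab'
  26: (19,4) 2 'bb'
  27: (4,3) 3 'bbb'

[0, 4, 3, 6, 4, 2, 5, 3, 4, 1, 2, 4, 3, 2, 5, 3, 0, 1, 4, 3, 2, 3, 3, 1, 3, 4, 2, 3]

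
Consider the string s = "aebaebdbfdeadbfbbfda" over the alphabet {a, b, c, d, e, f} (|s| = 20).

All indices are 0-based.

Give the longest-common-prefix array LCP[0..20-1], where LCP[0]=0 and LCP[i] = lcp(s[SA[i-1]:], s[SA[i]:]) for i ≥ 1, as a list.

rank→(start, suffix):
  0 → (19, 'a')
  1 → (11, 'adbfbbfda')
  2 → (0, 'aebaebdbfdeadbfbbfda')
  3 → (3, 'aebdbfdeadbfbbfda')
  4 → (2, 'baebdbfdeadbfbbfda')
  5 → (15, 'bbfda')
  6 → (5, 'bdbfdeadbfbbfda')
  7 → (13, 'bfbbfda')
  8 → (16, 'bfda')
  9 → (7, 'bfdeadbfbbfda')
  10 → (18, 'da')
  11 → (12, 'dbfbbfda')
  12 → (6, 'dbfdeadbfbbfda')
  13 → (9, 'deadbfbbfda')
  14 → (10, 'eadbfbbfda')
  15 → (1, 'ebaebdbfdeadbfbbfda')
  16 → (4, 'ebdbfdeadbfbbfda')
  17 → (14, 'fbbfda')
  18 → (17, 'fda')
  19 → (8, 'fdeadbfbbfda')

SA = [19, 11, 0, 3, 2, 15, 5, 13, 16, 7, 18, 12, 6, 9, 10, 1, 4, 14, 17, 8]
i: (SA[i-1],SA[i]) lcp shared
  1: (19,11) 1 'a'
  2: (11,0) 1 'a'
  3: (0,3) 3 'aeb'
  4: (3,2) 0 ''
  5: (2,15) 1 'b'
  6: (15,5) 1 'b'
  7: (5,13) 1 'b'
  8: (13,16) 2 'bf'
  9: (16,7) 3 'bfd'
  10: (7,18) 0 ''
  11: (18,12) 1 'd'
  12: (12,6) 3 'dbf'
  13: (6,9) 1 'd'
  14: (9,10) 0 ''
  15: (10,1) 1 'e'
  16: (1,4) 2 'eb'
  17: (4,14) 0 ''
  18: (14,17) 1 'f'
  19: (17,8) 2 'fd'

[0, 1, 1, 3, 0, 1, 1, 1, 2, 3, 0, 1, 3, 1, 0, 1, 2, 0, 1, 2]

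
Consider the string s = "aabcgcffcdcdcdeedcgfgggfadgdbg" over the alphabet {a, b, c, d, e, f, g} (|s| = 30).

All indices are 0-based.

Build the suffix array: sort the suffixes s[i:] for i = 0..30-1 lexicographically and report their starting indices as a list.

[0, 1, 24, 2, 28, 8, 10, 12, 5, 3, 17, 27, 9, 11, 16, 13, 25, 15, 14, 23, 7, 6, 19, 29, 4, 26, 22, 18, 21, 20]

rank | idx | suffix
   0 |   0 | aabcgcffcdcdcdeedcgfgggfadgdbg
   1 |   1 | abcgcffcdcdcdeedcgfgggfadgdbg
   2 |  24 | adgdbg
   3 |   2 | bcgcffcdcdcdeedcgfgggfadgdbg
   4 |  28 | bg
   5 |   8 | cdcdcdeedcgfgggfadgdbg
   6 |  10 | cdcdeedcgfgggfadgdbg
   7 |  12 | cdeedcgfgggfadgdbg
   8 |   5 | cffcdcdcdeedcgfgggfadgdbg
   9 |   3 | cgcffcdcdcdeedcgfgggfadgdbg
  10 |  17 | cgfgggfadgdbg
  11 |  27 | dbg
  12 |   9 | dcdcdeedcgfgggfadgdbg
  13 |  11 | dcdeedcgfgggfadgdbg
  14 |  16 | dcgfgggfadgdbg
  15 |  13 | deedcgfgggfadgdbg
  16 |  25 | dgdbg
  17 |  15 | edcgfgggfadgdbg
  18 |  14 | eedcgfgggfadgdbg
  19 |  23 | fadgdbg
  20 |   7 | fcdcdcdeedcgfgggfadgdbg
  21 |   6 | ffcdcdcdeedcgfgggfadgdbg
  22 |  19 | fgggfadgdbg
  23 |  29 | g
  24 |   4 | gcffcdcdcdeedcgfgggfadgdbg
  25 |  26 | gdbg
  26 |  22 | gfadgdbg
  27 |  18 | gfgggfadgdbg
  28 |  21 | ggfadgdbg
  29 |  20 | gggfadgdbg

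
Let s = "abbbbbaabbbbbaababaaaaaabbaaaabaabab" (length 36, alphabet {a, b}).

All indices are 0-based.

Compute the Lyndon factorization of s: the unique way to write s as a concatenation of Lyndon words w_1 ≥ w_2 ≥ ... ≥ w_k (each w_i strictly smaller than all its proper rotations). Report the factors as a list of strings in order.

emit factor 1: 'abbbbb' (i=0, period=6)
emit factor 2: 'aabbbbb' (i=6, period=7)
emit factor 3: 'aabab' (i=13, period=5)
emit factor 4: 'aaaaaabbaaaabaabab' (i=18, period=18)

["abbbbb", "aabbbbb", "aabab", "aaaaaabbaaaabaabab"]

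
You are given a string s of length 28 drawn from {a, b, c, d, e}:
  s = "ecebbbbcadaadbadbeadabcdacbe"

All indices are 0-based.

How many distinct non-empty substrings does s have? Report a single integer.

370

sorted suffixes:
  #0 SA[0]=10  'aadbadbeadabcdacbe'
  #1 SA[1]=20  'abcdacbe'
  #2 SA[2]=24  'acbe'
  #3 SA[3]=8  'adaadbadbeadabcdacbe'
  #4 SA[4]=18  'adabcdacbe'
  #5 SA[5]=11  'adbadbeadabcdacbe'
  #6 SA[6]=14  'adbeadabcdacbe'
  #7 SA[7]=13  'badbeadabcdacbe'
  #8 SA[8]=3  'bbbbcadaadbadbeadabcdacbe'
  #9 SA[9]=4  'bbbcadaadbadbeadabcdacbe'
  #10 SA[10]=5  'bbcadaadbadbeadabcdacbe'
  #11 SA[11]=6  'bcadaadbadbeadabcdacbe'
  #12 SA[12]=21  'bcdacbe'
  #13 SA[13]=26  'be'
  #14 SA[14]=16  'beadabcdacbe'
  #15 SA[15]=7  'cadaadbadbeadabcdacbe'
  #16 SA[16]=25  'cbe'
  #17 SA[17]=22  'cdacbe'
  #18 SA[18]=1  'cebbbbcadaadbadbeadabcdacbe'
  #19 SA[19]=9  'daadbadbeadabcdacbe'
  #20 SA[20]=19  'dabcdacbe'
  #21 SA[21]=23  'dacbe'
  #22 SA[22]=12  'dbadbeadabcdacbe'
  #23 SA[23]=15  'dbeadabcdacbe'
  #24 SA[24]=27  'e'
  #25 SA[25]=17  'eadabcdacbe'
  #26 SA[26]=2  'ebbbbcadaadbadbeadabcdacbe'
  #27 SA[27]=0  'ecebbbbcadaadbadbeadabcdacbe'

SA = [10, 20, 24, 8, 18, 11, 14, 13, 3, 4, 5, 6, 21, 26, 16, 7, 25, 22, 1, 9, 19, 23, 12, 15, 27, 17, 2, 0]
[i] adj suffixes → lcp
  [1] 10/20 → 1 ('a')
  [2] 20/24 → 1 ('a')
  [3] 24/8 → 1 ('a')
  [4] 8/18 → 3 ('ada')
  [5] 18/11 → 2 ('ad')
  [6] 11/14 → 3 ('adb')
  [7] 14/13 → 0 ('')
  [8] 13/3 → 1 ('b')
  [9] 3/4 → 3 ('bbb')
  [10] 4/5 → 2 ('bb')
  [11] 5/6 → 1 ('b')
  [12] 6/21 → 2 ('bc')
  [13] 21/26 → 1 ('b')
  [14] 26/16 → 2 ('be')
  [15] 16/7 → 0 ('')
  [16] 7/25 → 1 ('c')
  [17] 25/22 → 1 ('c')
  [18] 22/1 → 1 ('c')
  [19] 1/9 → 0 ('')
  [20] 9/19 → 2 ('da')
  [21] 19/23 → 2 ('da')
  [22] 23/12 → 1 ('d')
  [23] 12/15 → 2 ('db')
  [24] 15/27 → 0 ('')
  [25] 27/17 → 1 ('e')
  [26] 17/2 → 1 ('e')
  [27] 2/0 → 1 ('e')

n(n+1)/2 = 28·29/2 = 406
Σ LCP = 0 + 1 + 1 + 1 + 3 + 2 + 3 + 0 + 1 + 3 + 2 + 1 + 2 + 1 + 2 + 0 + 1 + 1 + 1 + 0 + 2 + 2 + 1 + 2 + 0 + 1 + 1 + 1 = 36
distinct = 406 − 36 = 370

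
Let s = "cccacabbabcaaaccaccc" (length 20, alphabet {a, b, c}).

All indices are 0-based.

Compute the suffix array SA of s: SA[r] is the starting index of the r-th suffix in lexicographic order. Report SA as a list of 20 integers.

[11, 12, 5, 8, 3, 13, 16, 7, 6, 9, 19, 10, 4, 2, 15, 18, 1, 14, 17, 0]

rank | idx | suffix
   0 |  11 | aaaccaccc
   1 |  12 | aaccaccc
   2 |   5 | abbabcaaaccaccc
   3 |   8 | abcaaaccaccc
   4 |   3 | acabbabcaaaccaccc
   5 |  13 | accaccc
   6 |  16 | accc
   7 |   7 | babcaaaccaccc
   8 |   6 | bbabcaaaccaccc
   9 |   9 | bcaaaccaccc
  10 |  19 | c
  11 |  10 | caaaccaccc
  12 |   4 | cabbabcaaaccaccc
  13 |   2 | cacabbabcaaaccaccc
  14 |  15 | caccc
  15 |  18 | cc
  16 |   1 | ccacabbabcaaaccaccc
  17 |  14 | ccaccc
  18 |  17 | ccc
  19 |   0 | cccacabbabcaaaccaccc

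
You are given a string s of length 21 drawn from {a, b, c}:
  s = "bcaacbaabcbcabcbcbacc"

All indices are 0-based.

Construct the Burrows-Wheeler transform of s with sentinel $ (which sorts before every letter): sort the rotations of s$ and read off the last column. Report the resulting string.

rank  rotation                last
    0  $bcaacbaabcbcabcbcbacc  c
    1  aabcbcabcbcbacc$bcaacb  b
    2  aacbaabcbcabcbcbacc$bc  c
    3  abcbcabcbcbacc$bcaacba  a
    4  abcbcbacc$bcaacbaabcbc  c
    5  acbaabcbcabcbcbacc$bca  a
    6  acc$bcaacbaabcbcabcbcb  b
    7  baabcbcabcbcbacc$bcaac  c
    8  bacc$bcaacbaabcbcabcbc  c
    9  bcaacbaabcbcabcbcbacc$  $
   10  bcabcbcbacc$bcaacbaabc  c
   11  bcbacc$bcaacbaabcbcabc  c
   12  bcbcabcbcbacc$bcaacbaa  a
   13  bcbcbacc$bcaacbaabcbca  a
   14  c$bcaacbaabcbcabcbcbac  c
   15  caacbaabcbcabcbcbacc$b  b
   16  cabcbcbacc$bcaacbaabcb  b
   17  cbaabcbcabcbcbacc$bcaa  a
   18  cbacc$bcaacbaabcbcabcb  b
   19  cbcabcbcbacc$bcaacbaab  b
   20  cbcbacc$bcaacbaabcbcab  b
   21  cc$bcaacbaabcbcabcbcba  a

cbcacabcc$ccaacbbabbba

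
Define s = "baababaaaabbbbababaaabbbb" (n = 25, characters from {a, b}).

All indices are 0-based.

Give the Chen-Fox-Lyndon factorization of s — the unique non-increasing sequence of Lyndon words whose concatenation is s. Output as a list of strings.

emit factor 1: 'b' (i=0, period=1)
emit factor 2: 'aabab' (i=1, period=5)
emit factor 3: 'aaaabbbbababaaabbbb' (i=6, period=19)

["b", "aabab", "aaaabbbbababaaabbbb"]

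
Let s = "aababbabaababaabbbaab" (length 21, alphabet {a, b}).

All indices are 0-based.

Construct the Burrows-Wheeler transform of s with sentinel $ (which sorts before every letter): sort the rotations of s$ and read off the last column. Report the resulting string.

bbb$babbaabaabaabaabaa

rank  rotation                last
    0  $aababbabaababaabbbaab  b
    1  aab$aababbabaababaabbb  b
    2  aababaabbbaab$aababbab  b
    3  aababbabaababaabbbaab$  $
    4  aabbbaab$aababbabaabab  b
    5  ab$aababbabaababaabbba  a
    6  abaababaabbbaab$aababb  b
    7  abaabbbaab$aababbabaab  b
    8  ababaabbbaab$aababbaba  a
    9  ababbabaababaabbbaab$a  a
   10  abbabaababaabbbaab$aab  b
   11  abbbaab$aababbabaababa  a
   12  b$aababbabaababaabbbaa  a
   13  baab$aababbabaababaabb  b
   14  baababaabbbaab$aababba  a
   15  baabbbaab$aababbabaaba  a
   16  babaababaabbbaab$aabab  b
   17  babaabbbaab$aababbabaa  a
   18  babbabaababaabbbaab$aa  a
   19  bbaab$aababbabaababaab  b
   20  bbabaababaabbbaab$aaba  a
   21  bbbaab$aababbabaababaa  a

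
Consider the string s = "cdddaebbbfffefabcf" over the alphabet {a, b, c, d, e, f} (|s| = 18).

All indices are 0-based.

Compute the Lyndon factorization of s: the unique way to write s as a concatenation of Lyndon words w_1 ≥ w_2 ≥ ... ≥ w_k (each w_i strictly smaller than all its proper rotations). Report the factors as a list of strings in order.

["cddd", "aebbbfffef", "abcf"]

emit factor 1: 'cddd' (i=0, period=4)
emit factor 2: 'aebbbfffef' (i=4, period=10)
emit factor 3: 'abcf' (i=14, period=4)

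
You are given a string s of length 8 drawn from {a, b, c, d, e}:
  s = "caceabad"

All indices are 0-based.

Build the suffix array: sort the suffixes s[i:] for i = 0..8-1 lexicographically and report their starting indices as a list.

rank→(start, suffix):
  0 → (4, 'abad')
  1 → (1, 'aceabad')
  2 → (6, 'ad')
  3 → (5, 'bad')
  4 → (0, 'caceabad')
  5 → (2, 'ceabad')
  6 → (7, 'd')
  7 → (3, 'eabad')

[4, 1, 6, 5, 0, 2, 7, 3]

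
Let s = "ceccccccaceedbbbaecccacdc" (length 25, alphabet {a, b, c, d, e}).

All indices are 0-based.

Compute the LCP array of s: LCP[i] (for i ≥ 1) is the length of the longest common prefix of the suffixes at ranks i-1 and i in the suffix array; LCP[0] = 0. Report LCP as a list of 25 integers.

rank | idx | suffix
   0 |  21 | acdc
   1 |   8 | aceedbbbaecccacdc
   2 |  16 | aecccacdc
   3 |  15 | baecccacdc
   4 |  14 | bbaecccacdc
   5 |  13 | bbbaecccacdc
   6 |  24 | c
   7 |  20 | cacdc
   8 |   7 | caceedbbbaecccacdc
   9 |  19 | ccacdc
  10 |   6 | ccaceedbbbaecccacdc
  11 |  18 | cccacdc
  12 |   5 | cccaceedbbbaecccacdc
  13 |   4 | ccccaceedbbbaecccacdc
  14 |   3 | cccccaceedbbbaecccacdc
  15 |   2 | ccccccaceedbbbaecccacdc
  16 |  22 | cdc
  17 |   0 | ceccccccaceedbbbaecccacdc
  18 |   9 | ceedbbbaecccacdc
  19 |  12 | dbbbaecccacdc
  20 |  23 | dc
  21 |  17 | ecccacdc
  22 |   1 | eccccccaceedbbbaecccacdc
  23 |  11 | edbbbaecccacdc
  24 |  10 | eedbbbaecccacdc

SA = [21, 8, 16, 15, 14, 13, 24, 20, 7, 19, 6, 18, 5, 4, 3, 2, 22, 0, 9, 12, 23, 17, 1, 11, 10]
[i] adj suffixes → lcp
  [1] 21/8 → 2 ('ac')
  [2] 8/16 → 1 ('a')
  [3] 16/15 → 0 ('')
  [4] 15/14 → 1 ('b')
  [5] 14/13 → 2 ('bb')
  [6] 13/24 → 0 ('')
  [7] 24/20 → 1 ('c')
  [8] 20/7 → 3 ('cac')
  [9] 7/19 → 1 ('c')
  [10] 19/6 → 4 ('ccac')
  [11] 6/18 → 2 ('cc')
  [12] 18/5 → 5 ('cccac')
  [13] 5/4 → 3 ('ccc')
  [14] 4/3 → 4 ('cccc')
  [15] 3/2 → 5 ('ccccc')
  [16] 2/22 → 1 ('c')
  [17] 22/0 → 1 ('c')
  [18] 0/9 → 2 ('ce')
  [19] 9/12 → 0 ('')
  [20] 12/23 → 1 ('d')
  [21] 23/17 → 0 ('')
  [22] 17/1 → 4 ('eccc')
  [23] 1/11 → 1 ('e')
  [24] 11/10 → 1 ('e')

[0, 2, 1, 0, 1, 2, 0, 1, 3, 1, 4, 2, 5, 3, 4, 5, 1, 1, 2, 0, 1, 0, 4, 1, 1]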